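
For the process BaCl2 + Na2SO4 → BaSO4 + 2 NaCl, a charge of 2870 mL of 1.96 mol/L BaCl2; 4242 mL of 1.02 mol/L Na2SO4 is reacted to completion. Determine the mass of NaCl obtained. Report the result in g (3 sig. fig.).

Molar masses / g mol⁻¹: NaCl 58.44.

n(BaCl2) = 1.96 × 2870/1000 = 5.625 mol
n(Na2SO4) = 1.02 × 4242/1000 = 4.327 mol
n/ν → BaCl2: 5.625, Na2SO4: 4.327; Na2SO4 is limiting.
n(NaCl) = (2/1) × 4.327 = 8.654 mol
mass = 8.654 × 58.44 = 505.7 g

506 g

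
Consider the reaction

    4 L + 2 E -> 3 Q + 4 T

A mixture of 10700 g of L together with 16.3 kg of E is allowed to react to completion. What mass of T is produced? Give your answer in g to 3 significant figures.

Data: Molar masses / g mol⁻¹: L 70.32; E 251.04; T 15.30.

1990 g

n(L) = 10700 / 70.32 = 152.2 mol
n(E) = 16.30×1000 / 251.04 = 64.93 mol
n/ν for L = 152.2/4 = 38.05
n/ν for E = 64.93/2 = 32.47
Smallest n/ν is E → limiting reagent.
n(T) = (4/2) × 64.93 = 129.9 mol
mass = 129.9 × 15.30 = 1987 g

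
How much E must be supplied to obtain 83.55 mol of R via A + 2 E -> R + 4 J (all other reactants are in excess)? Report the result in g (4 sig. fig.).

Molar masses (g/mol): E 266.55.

44540 g

n(R) = 83.55 mol
n(E) = (2/1) × 83.55 = 167.1 mol
mass = 167.1 × 266.55 = 44540 g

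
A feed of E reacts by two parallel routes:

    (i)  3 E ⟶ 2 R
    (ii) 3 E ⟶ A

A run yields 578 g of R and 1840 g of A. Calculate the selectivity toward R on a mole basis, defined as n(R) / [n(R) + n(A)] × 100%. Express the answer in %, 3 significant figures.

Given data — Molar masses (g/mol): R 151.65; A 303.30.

38.6 %

n(R) = 578 / 151.65 = 3.811 mol
n(A) = 1840 / 303.30 = 6.067 mol
selectivity = 3.811/(3.811+6.067) × 100 = 38.58 %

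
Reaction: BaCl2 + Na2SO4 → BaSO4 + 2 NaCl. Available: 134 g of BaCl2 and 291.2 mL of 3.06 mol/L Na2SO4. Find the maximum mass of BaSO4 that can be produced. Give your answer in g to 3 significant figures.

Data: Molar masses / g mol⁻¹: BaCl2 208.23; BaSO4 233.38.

150 g

n(BaCl2) = 134.0 / 208.23 = 0.6435 mol
n(Na2SO4) = 3.06 × 291.2/1000 = 0.8911 mol
n/ν for BaCl2 = 0.6435/1 = 0.6435
n/ν for Na2SO4 = 0.8911/1 = 0.8911
Smallest n/ν is BaCl2 → limiting reagent.
n(BaSO4) = (1/1) × 0.6435 = 0.6435 mol
mass = 0.6435 × 233.38 = 150.2 g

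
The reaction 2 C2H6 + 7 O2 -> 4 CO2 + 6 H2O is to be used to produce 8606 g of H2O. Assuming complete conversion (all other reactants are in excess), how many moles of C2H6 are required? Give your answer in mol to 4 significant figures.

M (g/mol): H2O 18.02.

n(H2O) = 8606 / 18.02 = 477.6 mol
n(C2H6) = (2/6) × 477.6 = 159.2 mol

159.2 mol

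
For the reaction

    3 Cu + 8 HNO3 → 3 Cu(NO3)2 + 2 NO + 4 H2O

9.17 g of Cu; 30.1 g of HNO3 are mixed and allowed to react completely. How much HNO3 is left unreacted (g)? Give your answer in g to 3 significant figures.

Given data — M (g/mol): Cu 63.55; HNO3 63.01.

5.85 g

n(Cu) = 9.170 / 63.55 = 0.1443 mol
n(HNO3) = 30.10 / 63.01 = 0.4777 mol
n/ν → Cu: 0.04810, HNO3: 0.05971; Cu is limiting.
HNO3 consumed = (8/3) × 0.1443 = 0.3848 mol
HNO3 remaining = 0.4777 − 0.3848 = 0.09290 mol
mass = 0.09290 × 63.01 = 5.854 g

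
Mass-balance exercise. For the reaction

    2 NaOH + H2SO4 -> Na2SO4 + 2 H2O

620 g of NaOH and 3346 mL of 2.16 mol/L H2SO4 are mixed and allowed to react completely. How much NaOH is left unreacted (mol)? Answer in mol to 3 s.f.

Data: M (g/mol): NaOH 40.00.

1.05 mol

n(NaOH) = 620.0 / 40.00 = 15.50 mol
n(H2SO4) = 2.16 × 3346/1000 = 7.227 mol
n/ν for NaOH = 15.50/2 = 7.750
n/ν for H2SO4 = 7.227/1 = 7.227
Smallest n/ν is H2SO4 → limiting reagent.
NaOH consumed = (2/1) × 7.227 = 14.45 mol
NaOH remaining = 15.50 − 14.45 = 1.050 mol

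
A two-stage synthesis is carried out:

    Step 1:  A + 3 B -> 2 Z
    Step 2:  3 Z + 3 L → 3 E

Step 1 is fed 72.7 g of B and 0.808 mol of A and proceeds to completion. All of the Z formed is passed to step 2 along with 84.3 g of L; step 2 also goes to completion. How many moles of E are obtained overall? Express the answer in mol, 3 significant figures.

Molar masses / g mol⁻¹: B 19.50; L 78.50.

Step 1:
n(B) = 72.70 / 19.50 = 3.728 mol
n(A) = 0.8080 mol
n/ν → B: 1.243, A: 0.8080; A is limiting.
n(Z) produced = (2/1) × 0.8080 = 1.616 mol
Step 2:
n(Z) available = 1.616 mol
n(L) = 84.30 / 78.50 = 1.074 mol
n/ν → Z: 0.5387, L: 0.3580; L is limiting.
n(E) = (3/3) × 1.074 = 1.074 mol

1.07 mol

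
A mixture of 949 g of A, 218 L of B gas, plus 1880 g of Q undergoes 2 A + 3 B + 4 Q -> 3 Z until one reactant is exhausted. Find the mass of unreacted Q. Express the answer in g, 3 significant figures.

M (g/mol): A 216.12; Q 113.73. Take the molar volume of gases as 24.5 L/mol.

n(A) = 949.0 / 216.12 = 4.391 mol
n(B) = 218.0 / 24.5 = 8.898 mol
n(Q) = 1880 / 113.73 = 16.53 mol
n/ν → A: 2.196, B: 2.966, Q: 4.133; A is limiting.
Q consumed = (4/2) × 4.391 = 8.782 mol
Q remaining = 16.53 − 8.782 = 7.748 mol
mass = 7.748 × 113.73 = 881.2 g

881 g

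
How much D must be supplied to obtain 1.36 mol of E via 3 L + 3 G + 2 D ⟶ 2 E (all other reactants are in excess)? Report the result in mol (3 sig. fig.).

n(E) = 1.360 mol
n(D) = (2/2) × 1.360 = 1.360 mol

1.36 mol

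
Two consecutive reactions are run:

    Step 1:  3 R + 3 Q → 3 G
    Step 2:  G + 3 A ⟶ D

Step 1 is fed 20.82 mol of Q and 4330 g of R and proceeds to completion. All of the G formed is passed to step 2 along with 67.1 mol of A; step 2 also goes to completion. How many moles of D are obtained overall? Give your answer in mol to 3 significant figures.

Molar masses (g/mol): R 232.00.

Step 1:
n(Q) = 20.82 mol
n(R) = 4330 / 232.00 = 18.66 mol
n/ν for Q = 20.82/3 = 6.940
n/ν for R = 18.66/3 = 6.220
Smallest n/ν is R → limiting reagent.
n(G) produced = (3/3) × 18.66 = 18.66 mol
Step 2:
n(G) available = 18.66 mol
n(A) = 67.10 mol
n/ν for G = 18.66/1 = 18.66
n/ν for A = 67.10/3 = 22.37
Smallest n/ν is G → limiting reagent.
n(D) = (1/1) × 18.66 = 18.66 mol

18.7 mol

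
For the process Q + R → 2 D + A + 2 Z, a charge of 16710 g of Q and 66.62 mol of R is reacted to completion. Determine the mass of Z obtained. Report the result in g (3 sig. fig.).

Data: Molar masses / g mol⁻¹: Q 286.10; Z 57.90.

n(Q) = 16710 / 286.10 = 58.41 mol
n(R) = 66.62 mol
n/ν → Q: 58.41, R: 66.62; Q is limiting.
n(Z) = (2/1) × 58.41 = 116.8 mol
mass = 116.8 × 57.90 = 6763 g

6760 g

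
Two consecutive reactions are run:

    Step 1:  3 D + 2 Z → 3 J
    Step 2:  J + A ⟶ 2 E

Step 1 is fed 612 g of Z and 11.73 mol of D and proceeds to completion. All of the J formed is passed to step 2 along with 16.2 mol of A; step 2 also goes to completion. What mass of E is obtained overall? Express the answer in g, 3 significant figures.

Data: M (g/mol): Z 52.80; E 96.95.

Step 1:
n(Z) = 612.0 / 52.80 = 11.59 mol
n(D) = 11.73 mol
n/ν for Z = 11.59/2 = 5.795
n/ν for D = 11.73/3 = 3.910
Smallest n/ν is D → limiting reagent.
n(J) produced = (3/3) × 11.73 = 11.73 mol
Step 2:
n(J) available = 11.73 mol
n(A) = 16.20 mol
n/ν for J = 11.73/1 = 11.73
n/ν for A = 16.20/1 = 16.20
Smallest n/ν is J → limiting reagent.
n(E) = (2/1) × 11.73 = 23.46 mol
mass = 23.46 × 96.95 = 2274 g

2270 g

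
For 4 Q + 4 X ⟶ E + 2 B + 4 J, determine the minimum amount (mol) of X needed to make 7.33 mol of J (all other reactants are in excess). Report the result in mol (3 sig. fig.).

n(J) = 7.330 mol
n(X) = (4/4) × 7.330 = 7.330 mol

7.33 mol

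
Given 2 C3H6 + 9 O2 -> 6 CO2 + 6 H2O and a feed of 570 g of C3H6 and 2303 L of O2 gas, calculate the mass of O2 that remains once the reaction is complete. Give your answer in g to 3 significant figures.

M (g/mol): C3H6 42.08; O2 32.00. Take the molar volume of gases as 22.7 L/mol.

1300 g

n(C3H6) = 570.0 / 42.08 = 13.55 mol
n(O2) = 2303 / 22.7 = 101.5 mol
n/ν for C3H6 = 13.55/2 = 6.775
n/ν for O2 = 101.5/9 = 11.28
Smallest n/ν is C3H6 → limiting reagent.
O2 consumed = (9/2) × 13.55 = 60.98 mol
O2 remaining = 101.5 − 60.98 = 40.52 mol
mass = 40.52 × 32.00 = 1297 g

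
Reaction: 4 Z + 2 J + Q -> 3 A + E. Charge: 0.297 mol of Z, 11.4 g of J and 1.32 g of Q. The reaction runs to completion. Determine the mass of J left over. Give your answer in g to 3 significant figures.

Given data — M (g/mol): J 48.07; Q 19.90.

5.02 g

n(Z) = 0.2970 mol
n(J) = 11.40 / 48.07 = 0.2372 mol
n(Q) = 1.320 / 19.90 = 0.06633 mol
n/ν for Z = 0.2970/4 = 0.07425
n/ν for J = 0.2372/2 = 0.1186
n/ν for Q = 0.06633/1 = 0.06633
Smallest n/ν is Q → limiting reagent.
J consumed = (2/1) × 0.06633 = 0.1327 mol
J remaining = 0.2372 − 0.1327 = 0.1045 mol
mass = 0.1045 × 48.07 = 5.023 g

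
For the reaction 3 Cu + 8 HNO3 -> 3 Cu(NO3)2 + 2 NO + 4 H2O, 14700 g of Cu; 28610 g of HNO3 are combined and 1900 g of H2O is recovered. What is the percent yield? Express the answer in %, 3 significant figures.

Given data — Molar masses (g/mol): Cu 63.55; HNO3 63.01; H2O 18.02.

n(Cu) = 14700 / 63.55 = 231.3 mol
n(HNO3) = 28610 / 63.01 = 454.1 mol
n/ν for Cu = 231.3/3 = 77.10
n/ν for HNO3 = 454.1/8 = 56.76
Smallest n/ν is HNO3 → limiting reagent.
theoretical n(H2O) = (4/8) × 454.1 = 227.1 mol → 4092 g
% yield = 1900 / 4092 × 100 = 46.43 %

46.4 %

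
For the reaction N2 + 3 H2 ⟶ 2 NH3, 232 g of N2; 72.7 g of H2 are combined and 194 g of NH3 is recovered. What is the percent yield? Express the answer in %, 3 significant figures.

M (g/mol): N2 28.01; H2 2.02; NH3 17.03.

n(N2) = 232.0 / 28.01 = 8.283 mol
n(H2) = 72.70 / 2.02 = 35.99 mol
n/ν for N2 = 8.283/1 = 8.283
n/ν for H2 = 35.99/3 = 12.00
Smallest n/ν is N2 → limiting reagent.
theoretical n(NH3) = (2/1) × 8.283 = 16.57 mol → 282.2 g
% yield = 194 / 282.2 × 100 = 68.75 %

68.8 %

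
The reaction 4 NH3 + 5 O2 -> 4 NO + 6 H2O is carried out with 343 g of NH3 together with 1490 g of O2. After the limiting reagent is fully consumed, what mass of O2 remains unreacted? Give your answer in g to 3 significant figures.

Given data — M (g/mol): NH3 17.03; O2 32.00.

684 g

n(NH3) = 343.0 / 17.03 = 20.14 mol
n(O2) = 1490 / 32.00 = 46.56 mol
n/ν → NH3: 5.035, O2: 9.312; NH3 is limiting.
O2 consumed = (5/4) × 20.14 = 25.18 mol
O2 remaining = 46.56 − 25.18 = 21.38 mol
mass = 21.38 × 32.00 = 684.2 g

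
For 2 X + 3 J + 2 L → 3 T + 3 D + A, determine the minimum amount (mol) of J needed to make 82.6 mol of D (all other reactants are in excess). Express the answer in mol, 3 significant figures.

n(D) = 82.60 mol
n(J) = (3/3) × 82.60 = 82.60 mol

82.6 mol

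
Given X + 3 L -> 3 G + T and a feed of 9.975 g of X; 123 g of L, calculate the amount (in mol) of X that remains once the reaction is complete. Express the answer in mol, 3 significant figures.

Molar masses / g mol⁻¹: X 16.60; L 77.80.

n(X) = 9.975 / 16.60 = 0.6009 mol
n(L) = 123.0 / 77.80 = 1.581 mol
n/ν for X = 0.6009/1 = 0.6009
n/ν for L = 1.581/3 = 0.5270
Smallest n/ν is L → limiting reagent.
X consumed = (1/3) × 1.581 = 0.5270 mol
X remaining = 0.6009 − 0.5270 = 0.07390 mol

0.0739 mol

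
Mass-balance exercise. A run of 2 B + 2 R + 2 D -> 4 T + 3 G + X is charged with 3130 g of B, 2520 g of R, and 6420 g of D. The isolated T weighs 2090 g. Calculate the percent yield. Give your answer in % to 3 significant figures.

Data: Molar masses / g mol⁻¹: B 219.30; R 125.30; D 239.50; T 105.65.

69.3 %

n(B) = 3130 / 219.30 = 14.27 mol
n(R) = 2520 / 125.30 = 20.11 mol
n(D) = 6420 / 239.50 = 26.81 mol
n/ν for B = 14.27/2 = 7.135
n/ν for R = 20.11/2 = 10.06
n/ν for D = 26.81/2 = 13.41
Smallest n/ν is B → limiting reagent.
theoretical n(T) = (4/2) × 14.27 = 28.54 mol → 3015 g
% yield = 2090 / 3015 × 100 = 69.32 %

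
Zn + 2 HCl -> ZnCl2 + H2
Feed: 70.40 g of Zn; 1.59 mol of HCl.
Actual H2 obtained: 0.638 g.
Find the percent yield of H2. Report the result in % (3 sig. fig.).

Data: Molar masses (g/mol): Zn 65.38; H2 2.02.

39.7 %

n(Zn) = 70.40 / 65.38 = 1.077 mol
n(HCl) = 1.590 mol
n/ν for Zn = 1.077/1 = 1.077
n/ν for HCl = 1.590/2 = 0.7950
Smallest n/ν is HCl → limiting reagent.
theoretical n(H2) = (1/2) × 1.590 = 0.7950 mol → 1.606 g
% yield = 0.638 / 1.606 × 100 = 39.73 %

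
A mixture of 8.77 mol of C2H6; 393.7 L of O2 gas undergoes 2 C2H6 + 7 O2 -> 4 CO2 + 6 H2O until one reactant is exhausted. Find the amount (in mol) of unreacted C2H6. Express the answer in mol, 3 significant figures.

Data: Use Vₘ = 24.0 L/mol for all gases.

4.08 mol

n(C2H6) = 8.770 mol
n(O2) = 393.7 / 24.0 = 16.40 mol
n/ν for C2H6 = 8.770/2 = 4.385
n/ν for O2 = 16.40/7 = 2.343
Smallest n/ν is O2 → limiting reagent.
C2H6 consumed = (2/7) × 16.40 = 4.686 mol
C2H6 remaining = 8.770 − 4.686 = 4.084 mol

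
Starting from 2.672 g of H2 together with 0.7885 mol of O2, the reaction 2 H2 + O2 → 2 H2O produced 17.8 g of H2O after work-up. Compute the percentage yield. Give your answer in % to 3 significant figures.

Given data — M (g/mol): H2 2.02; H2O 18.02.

74.7 %

n(H2) = 2.672 / 2.02 = 1.323 mol
n(O2) = 0.7885 mol
n/ν → H2: 0.6615, O2: 0.7885; H2 is limiting.
theoretical n(H2O) = (2/2) × 1.323 = 1.323 mol → 23.84 g
% yield = 17.8 / 23.84 × 100 = 74.66 %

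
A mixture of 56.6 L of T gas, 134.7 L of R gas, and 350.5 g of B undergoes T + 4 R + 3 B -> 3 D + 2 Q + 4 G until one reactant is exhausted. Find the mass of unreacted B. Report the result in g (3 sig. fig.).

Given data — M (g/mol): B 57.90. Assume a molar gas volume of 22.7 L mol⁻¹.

n(T) = 56.60 / 22.7 = 2.493 mol
n(R) = 134.7 / 22.7 = 5.934 mol
n(B) = 350.5 / 57.90 = 6.054 mol
n/ν for T = 2.493/1 = 2.493
n/ν for R = 5.934/4 = 1.484
n/ν for B = 6.054/3 = 2.018
Smallest n/ν is R → limiting reagent.
B consumed = (3/4) × 5.934 = 4.451 mol
B remaining = 6.054 − 4.451 = 1.603 mol
mass = 1.603 × 57.90 = 92.81 g

92.8 g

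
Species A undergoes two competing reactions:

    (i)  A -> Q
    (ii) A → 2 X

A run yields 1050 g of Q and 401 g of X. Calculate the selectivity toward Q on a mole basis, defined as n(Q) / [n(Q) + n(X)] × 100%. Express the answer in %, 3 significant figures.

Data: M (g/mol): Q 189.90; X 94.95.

n(Q) = 1050 / 189.90 = 5.529 mol
n(X) = 401 / 94.95 = 4.223 mol
selectivity = 5.529/(5.529+4.223) × 100 = 56.70 %

56.7 %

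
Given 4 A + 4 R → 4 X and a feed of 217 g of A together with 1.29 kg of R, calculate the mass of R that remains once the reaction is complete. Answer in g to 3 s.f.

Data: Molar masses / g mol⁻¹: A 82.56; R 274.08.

n(A) = 217.0 / 82.56 = 2.628 mol
n(R) = 1.290×1000 / 274.08 = 4.707 mol
n/ν for A = 2.628/4 = 0.6570
n/ν for R = 4.707/4 = 1.177
Smallest n/ν is A → limiting reagent.
R consumed = (4/4) × 2.628 = 2.628 mol
R remaining = 4.707 − 2.628 = 2.079 mol
mass = 2.079 × 274.08 = 569.8 g

570 g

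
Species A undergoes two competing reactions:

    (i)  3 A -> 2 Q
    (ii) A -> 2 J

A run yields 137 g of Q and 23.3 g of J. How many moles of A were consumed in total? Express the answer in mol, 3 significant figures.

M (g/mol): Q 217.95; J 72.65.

n(Q) = 137 / 217.95 = 0.6286 mol
n(J) = 23.3 / 72.65 = 0.3207 mol
n(A) via (i) = (3/2)×0.6286 = 0.9429 mol
n(A) via (ii) = (1/2)×0.3207 = 0.1604 mol
total n(A) = 0.9429 + 0.1604 = 1.103 mol

1.10 mol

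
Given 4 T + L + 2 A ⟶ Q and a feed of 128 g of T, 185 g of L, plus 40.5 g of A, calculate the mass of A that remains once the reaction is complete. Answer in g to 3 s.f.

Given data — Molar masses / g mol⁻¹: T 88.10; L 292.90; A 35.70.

14.6 g

n(T) = 128.0 / 88.10 = 1.453 mol
n(L) = 185.0 / 292.90 = 0.6316 mol
n(A) = 40.50 / 35.70 = 1.134 mol
n/ν → T: 0.3633, L: 0.6316, A: 0.5670; T is limiting.
A consumed = (2/4) × 1.453 = 0.7265 mol
A remaining = 1.134 − 0.7265 = 0.4075 mol
mass = 0.4075 × 35.70 = 14.55 g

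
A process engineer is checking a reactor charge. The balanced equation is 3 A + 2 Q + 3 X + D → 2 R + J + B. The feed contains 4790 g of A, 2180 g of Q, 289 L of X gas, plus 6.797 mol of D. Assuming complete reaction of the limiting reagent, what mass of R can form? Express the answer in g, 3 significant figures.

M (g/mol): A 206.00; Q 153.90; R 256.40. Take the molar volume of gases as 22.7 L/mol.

n(A) = 4790 / 206.00 = 23.25 mol
n(Q) = 2180 / 153.90 = 14.17 mol
n(X) = 289.0 / 22.7 = 12.73 mol
n(D) = 6.797 mol
n/ν for A = 23.25/3 = 7.750
n/ν for Q = 14.17/2 = 7.085
n/ν for X = 12.73/3 = 4.243
n/ν for D = 6.797/1 = 6.797
Smallest n/ν is X → limiting reagent.
n(R) = (2/3) × 12.73 = 8.487 mol
mass = 8.487 × 256.40 = 2176 g

2180 g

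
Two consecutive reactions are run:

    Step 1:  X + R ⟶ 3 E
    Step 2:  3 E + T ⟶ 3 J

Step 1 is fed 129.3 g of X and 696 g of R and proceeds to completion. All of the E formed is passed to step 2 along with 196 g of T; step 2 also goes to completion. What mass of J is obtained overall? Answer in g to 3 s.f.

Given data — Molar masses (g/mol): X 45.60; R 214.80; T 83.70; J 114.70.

806 g

Step 1:
n(X) = 129.3 / 45.60 = 2.836 mol
n(R) = 696.0 / 214.80 = 3.240 mol
n/ν → X: 2.836, R: 3.240; X is limiting.
n(E) produced = (3/1) × 2.836 = 8.508 mol
Step 2:
n(E) available = 8.508 mol
n(T) = 196.0 / 83.70 = 2.342 mol
n/ν → E: 2.836, T: 2.342; T is limiting.
n(J) = (3/1) × 2.342 = 7.026 mol
mass = 7.026 × 114.70 = 805.9 g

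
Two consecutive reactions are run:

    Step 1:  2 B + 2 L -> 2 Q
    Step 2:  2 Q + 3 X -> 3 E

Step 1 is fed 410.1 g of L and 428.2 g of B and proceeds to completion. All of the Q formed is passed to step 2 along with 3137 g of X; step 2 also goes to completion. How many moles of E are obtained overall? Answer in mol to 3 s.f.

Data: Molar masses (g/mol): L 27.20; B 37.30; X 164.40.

Step 1:
n(L) = 410.1 / 27.20 = 15.08 mol
n(B) = 428.2 / 37.30 = 11.48 mol
n/ν for L = 15.08/2 = 7.540
n/ν for B = 11.48/2 = 5.740
Smallest n/ν is B → limiting reagent.
n(Q) produced = (2/2) × 11.48 = 11.48 mol
Step 2:
n(Q) available = 11.48 mol
n(X) = 3137 / 164.40 = 19.08 mol
n/ν for Q = 11.48/2 = 5.740
n/ν for X = 19.08/3 = 6.360
Smallest n/ν is Q → limiting reagent.
n(E) = (3/2) × 11.48 = 17.22 mol

17.2 mol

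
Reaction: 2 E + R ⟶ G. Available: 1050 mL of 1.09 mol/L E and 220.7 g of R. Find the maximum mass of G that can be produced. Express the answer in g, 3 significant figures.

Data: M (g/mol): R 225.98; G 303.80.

174 g

n(E) = 1.09 × 1050/1000 = 1.145 mol
n(R) = 220.7 / 225.98 = 0.9766 mol
n/ν for E = 1.145/2 = 0.5725
n/ν for R = 0.9766/1 = 0.9766
Smallest n/ν is E → limiting reagent.
n(G) = (1/2) × 1.145 = 0.5725 mol
mass = 0.5725 × 303.80 = 173.9 g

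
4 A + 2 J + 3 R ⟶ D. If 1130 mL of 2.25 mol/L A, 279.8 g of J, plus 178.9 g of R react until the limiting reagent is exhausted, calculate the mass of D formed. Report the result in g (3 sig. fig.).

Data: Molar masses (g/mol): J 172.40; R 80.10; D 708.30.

n(A) = 2.25 × 1130/1000 = 2.543 mol
n(J) = 279.8 / 172.40 = 1.623 mol
n(R) = 178.9 / 80.10 = 2.233 mol
n/ν for A = 2.543/4 = 0.6358
n/ν for J = 1.623/2 = 0.8115
n/ν for R = 2.233/3 = 0.7443
Smallest n/ν is A → limiting reagent.
n(D) = (1/4) × 2.543 = 0.6358 mol
mass = 0.6358 × 708.30 = 450.3 g

450 g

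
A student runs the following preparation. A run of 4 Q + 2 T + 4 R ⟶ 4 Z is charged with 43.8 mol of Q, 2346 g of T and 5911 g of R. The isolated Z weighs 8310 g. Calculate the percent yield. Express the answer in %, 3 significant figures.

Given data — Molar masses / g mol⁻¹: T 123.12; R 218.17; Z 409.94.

n(Q) = 43.80 mol
n(T) = 2346 / 123.12 = 19.05 mol
n(R) = 5911 / 218.17 = 27.09 mol
n/ν → Q: 10.95, T: 9.525, R: 6.773; R is limiting.
theoretical n(Z) = (4/4) × 27.09 = 27.09 mol → 11110 g
% yield = 8310 / 11110 × 100 = 74.80 %

74.8 %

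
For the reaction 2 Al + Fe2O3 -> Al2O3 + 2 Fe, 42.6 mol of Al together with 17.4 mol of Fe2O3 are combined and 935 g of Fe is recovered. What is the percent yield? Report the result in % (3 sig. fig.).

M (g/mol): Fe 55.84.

48.1 %

n(Al) = 42.60 mol
n(Fe2O3) = 17.40 mol
n/ν for Al = 42.60/2 = 21.30
n/ν for Fe2O3 = 17.40/1 = 17.40
Smallest n/ν is Fe2O3 → limiting reagent.
theoretical n(Fe) = (2/1) × 17.40 = 34.80 mol → 1943 g
% yield = 935 / 1943 × 100 = 48.12 %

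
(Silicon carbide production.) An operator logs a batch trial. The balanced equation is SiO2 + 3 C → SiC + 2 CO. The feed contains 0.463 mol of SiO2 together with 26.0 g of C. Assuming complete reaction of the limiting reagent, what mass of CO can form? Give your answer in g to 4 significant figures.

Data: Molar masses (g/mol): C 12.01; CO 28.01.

n(SiO2) = 0.4630 mol
n(C) = 26.00 / 12.01 = 2.165 mol
n/ν → SiO2: 0.4630, C: 0.7217; SiO2 is limiting.
n(CO) = (2/1) × 0.4630 = 0.9260 mol
mass = 0.9260 × 28.01 = 25.94 g

25.94 g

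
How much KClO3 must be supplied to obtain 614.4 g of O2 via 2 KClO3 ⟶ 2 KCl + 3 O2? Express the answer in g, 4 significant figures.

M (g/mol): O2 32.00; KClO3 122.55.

1569 g

n(O2) = 614.4 / 32.00 = 19.20 mol
n(KClO3) = (2/3) × 19.20 = 12.80 mol
mass = 12.80 × 122.55 = 1569 g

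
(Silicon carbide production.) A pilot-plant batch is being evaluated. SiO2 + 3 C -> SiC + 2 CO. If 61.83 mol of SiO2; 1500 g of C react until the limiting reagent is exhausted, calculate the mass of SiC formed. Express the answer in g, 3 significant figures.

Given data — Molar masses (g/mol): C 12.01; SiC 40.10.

1670 g

n(SiO2) = 61.83 mol
n(C) = 1500 / 12.01 = 124.9 mol
n/ν for SiO2 = 61.83/1 = 61.83
n/ν for C = 124.9/3 = 41.63
Smallest n/ν is C → limiting reagent.
n(SiC) = (1/3) × 124.9 = 41.63 mol
mass = 41.63 × 40.10 = 1669 g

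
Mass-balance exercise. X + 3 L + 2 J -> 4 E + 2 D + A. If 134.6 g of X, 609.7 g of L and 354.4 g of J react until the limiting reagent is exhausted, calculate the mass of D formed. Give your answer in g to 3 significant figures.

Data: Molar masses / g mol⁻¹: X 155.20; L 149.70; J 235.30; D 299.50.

451 g

n(X) = 134.6 / 155.20 = 0.8673 mol
n(L) = 609.7 / 149.70 = 4.073 mol
n(J) = 354.4 / 235.30 = 1.506 mol
n/ν → X: 0.8673, L: 1.358, J: 0.7530; J is limiting.
n(D) = (2/2) × 1.506 = 1.506 mol
mass = 1.506 × 299.50 = 451.0 g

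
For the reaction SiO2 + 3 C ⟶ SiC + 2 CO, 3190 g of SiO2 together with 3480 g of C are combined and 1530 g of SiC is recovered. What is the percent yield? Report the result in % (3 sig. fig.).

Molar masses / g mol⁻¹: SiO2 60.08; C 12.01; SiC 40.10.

n(SiO2) = 3190 / 60.08 = 53.10 mol
n(C) = 3480 / 12.01 = 289.8 mol
n/ν for SiO2 = 53.10/1 = 53.10
n/ν for C = 289.8/3 = 96.60
Smallest n/ν is SiO2 → limiting reagent.
theoretical n(SiC) = (1/1) × 53.10 = 53.10 mol → 2129 g
% yield = 1530 / 2129 × 100 = 71.86 %

71.9 %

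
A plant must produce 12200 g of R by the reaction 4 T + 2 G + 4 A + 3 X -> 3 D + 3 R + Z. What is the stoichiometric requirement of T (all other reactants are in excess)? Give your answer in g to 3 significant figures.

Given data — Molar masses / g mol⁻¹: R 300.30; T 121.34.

6570 g

n(R) = 12200 / 300.30 = 40.63 mol
n(T) = (4/3) × 40.63 = 54.17 mol
mass = 54.17 × 121.34 = 6573 g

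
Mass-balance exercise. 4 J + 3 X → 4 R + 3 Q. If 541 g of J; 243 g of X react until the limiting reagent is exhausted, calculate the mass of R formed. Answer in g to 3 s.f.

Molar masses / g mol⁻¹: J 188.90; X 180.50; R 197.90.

355 g

n(J) = 541.0 / 188.90 = 2.864 mol
n(X) = 243.0 / 180.50 = 1.346 mol
n/ν for J = 2.864/4 = 0.7160
n/ν for X = 1.346/3 = 0.4487
Smallest n/ν is X → limiting reagent.
n(R) = (4/3) × 1.346 = 1.795 mol
mass = 1.795 × 197.90 = 355.2 g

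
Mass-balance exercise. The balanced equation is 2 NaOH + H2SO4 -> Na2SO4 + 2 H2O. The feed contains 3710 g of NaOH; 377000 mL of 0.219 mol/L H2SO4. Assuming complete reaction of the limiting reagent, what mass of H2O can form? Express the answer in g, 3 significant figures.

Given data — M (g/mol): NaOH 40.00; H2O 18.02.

n(NaOH) = 3710 / 40.00 = 92.75 mol
n(H2SO4) = 0.219 × 377000/1000 = 82.56 mol
n/ν for NaOH = 92.75/2 = 46.38
n/ν for H2SO4 = 82.56/1 = 82.56
Smallest n/ν is NaOH → limiting reagent.
n(H2O) = (2/2) × 92.75 = 92.75 mol
mass = 92.75 × 18.02 = 1671 g

1670 g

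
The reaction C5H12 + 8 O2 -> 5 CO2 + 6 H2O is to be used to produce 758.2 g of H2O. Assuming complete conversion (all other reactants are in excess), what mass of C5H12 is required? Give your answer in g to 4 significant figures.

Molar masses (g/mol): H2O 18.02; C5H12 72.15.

n(H2O) = 758.2 / 18.02 = 42.08 mol
n(C5H12) = (1/6) × 42.08 = 7.013 mol
mass = 7.013 × 72.15 = 506.0 g

506.0 g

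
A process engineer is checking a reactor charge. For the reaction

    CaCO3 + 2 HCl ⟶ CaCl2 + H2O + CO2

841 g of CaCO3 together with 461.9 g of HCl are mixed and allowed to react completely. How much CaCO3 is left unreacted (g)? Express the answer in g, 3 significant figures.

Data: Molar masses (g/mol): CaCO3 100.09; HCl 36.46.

n(CaCO3) = 841.0 / 100.09 = 8.402 mol
n(HCl) = 461.9 / 36.46 = 12.67 mol
n/ν for CaCO3 = 8.402/1 = 8.402
n/ν for HCl = 12.67/2 = 6.335
Smallest n/ν is HCl → limiting reagent.
CaCO3 consumed = (1/2) × 12.67 = 6.335 mol
CaCO3 remaining = 8.402 − 6.335 = 2.067 mol
mass = 2.067 × 100.09 = 206.9 g

207 g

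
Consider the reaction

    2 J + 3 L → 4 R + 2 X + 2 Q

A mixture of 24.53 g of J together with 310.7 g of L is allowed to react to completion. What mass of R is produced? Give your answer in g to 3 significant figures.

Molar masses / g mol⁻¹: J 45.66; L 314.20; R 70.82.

76.1 g

n(J) = 24.53 / 45.66 = 0.5372 mol
n(L) = 310.7 / 314.20 = 0.9889 mol
n/ν → J: 0.2686, L: 0.3296; J is limiting.
n(R) = (4/2) × 0.5372 = 1.074 mol
mass = 1.074 × 70.82 = 76.06 g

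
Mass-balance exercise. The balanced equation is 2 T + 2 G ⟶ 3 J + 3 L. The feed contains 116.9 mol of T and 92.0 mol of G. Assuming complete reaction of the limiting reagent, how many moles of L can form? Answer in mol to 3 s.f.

n(T) = 116.9 mol
n(G) = 92.00 mol
n/ν for T = 116.9/2 = 58.45
n/ν for G = 92.00/2 = 46.00
Smallest n/ν is G → limiting reagent.
n(L) = (3/2) × 92.00 = 138.0 mol

138 mol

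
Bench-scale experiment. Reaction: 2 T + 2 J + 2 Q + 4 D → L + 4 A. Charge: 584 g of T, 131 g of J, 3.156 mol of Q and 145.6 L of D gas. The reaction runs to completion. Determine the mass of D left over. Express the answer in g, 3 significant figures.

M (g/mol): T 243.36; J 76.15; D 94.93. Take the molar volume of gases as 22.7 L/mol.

n(T) = 584.0 / 243.36 = 2.400 mol
n(J) = 131.0 / 76.15 = 1.720 mol
n(Q) = 3.156 mol
n(D) = 145.6 / 22.7 = 6.414 mol
n/ν for T = 2.400/2 = 1.200
n/ν for J = 1.720/2 = 0.8600
n/ν for Q = 3.156/2 = 1.578
n/ν for D = 6.414/4 = 1.604
Smallest n/ν is J → limiting reagent.
D consumed = (4/2) × 1.720 = 3.440 mol
D remaining = 6.414 − 3.440 = 2.974 mol
mass = 2.974 × 94.93 = 282.3 g

282 g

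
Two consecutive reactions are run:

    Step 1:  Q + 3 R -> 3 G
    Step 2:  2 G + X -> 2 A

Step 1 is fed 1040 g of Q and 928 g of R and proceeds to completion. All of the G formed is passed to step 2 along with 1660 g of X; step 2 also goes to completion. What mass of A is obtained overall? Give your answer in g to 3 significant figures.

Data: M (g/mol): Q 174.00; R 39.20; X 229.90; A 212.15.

3060 g

Step 1:
n(Q) = 1040 / 174.00 = 5.977 mol
n(R) = 928.0 / 39.20 = 23.67 mol
n/ν for Q = 5.977/1 = 5.977
n/ν for R = 23.67/3 = 7.890
Smallest n/ν is Q → limiting reagent.
n(G) produced = (3/1) × 5.977 = 17.93 mol
Step 2:
n(G) available = 17.93 mol
n(X) = 1660 / 229.90 = 7.221 mol
n/ν for G = 17.93/2 = 8.965
n/ν for X = 7.221/1 = 7.221
Smallest n/ν is X → limiting reagent.
n(A) = (2/1) × 7.221 = 14.44 mol
mass = 14.44 × 212.15 = 3063 g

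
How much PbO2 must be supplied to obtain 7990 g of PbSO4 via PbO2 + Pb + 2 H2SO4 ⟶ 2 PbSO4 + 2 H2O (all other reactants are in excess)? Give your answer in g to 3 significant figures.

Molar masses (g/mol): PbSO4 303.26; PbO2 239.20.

3150 g

n(PbSO4) = 7990 / 303.26 = 26.35 mol
n(PbO2) = (1/2) × 26.35 = 13.18 mol
mass = 13.18 × 239.20 = 3153 g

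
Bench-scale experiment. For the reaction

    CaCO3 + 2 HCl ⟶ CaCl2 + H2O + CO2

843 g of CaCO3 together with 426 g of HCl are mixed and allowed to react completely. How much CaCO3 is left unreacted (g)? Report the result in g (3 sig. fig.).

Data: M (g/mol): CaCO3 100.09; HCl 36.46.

258 g

n(CaCO3) = 843.0 / 100.09 = 8.422 mol
n(HCl) = 426.0 / 36.46 = 11.68 mol
n/ν for CaCO3 = 8.422/1 = 8.422
n/ν for HCl = 11.68/2 = 5.840
Smallest n/ν is HCl → limiting reagent.
CaCO3 consumed = (1/2) × 11.68 = 5.840 mol
CaCO3 remaining = 8.422 − 5.840 = 2.582 mol
mass = 2.582 × 100.09 = 258.4 g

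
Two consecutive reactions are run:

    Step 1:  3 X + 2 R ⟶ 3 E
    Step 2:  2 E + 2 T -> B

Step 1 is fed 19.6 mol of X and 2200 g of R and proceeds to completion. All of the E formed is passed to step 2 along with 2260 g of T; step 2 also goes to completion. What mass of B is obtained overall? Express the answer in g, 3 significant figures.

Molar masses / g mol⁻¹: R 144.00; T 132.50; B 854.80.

7290 g

Step 1:
n(X) = 19.60 mol
n(R) = 2200 / 144.00 = 15.28 mol
n/ν for X = 19.60/3 = 6.533
n/ν for R = 15.28/2 = 7.640
Smallest n/ν is X → limiting reagent.
n(E) produced = (3/3) × 19.60 = 19.60 mol
Step 2:
n(E) available = 19.60 mol
n(T) = 2260 / 132.50 = 17.06 mol
n/ν for E = 19.60/2 = 9.800
n/ν for T = 17.06/2 = 8.530
Smallest n/ν is T → limiting reagent.
n(B) = (1/2) × 17.06 = 8.530 mol
mass = 8.530 × 854.80 = 7291 g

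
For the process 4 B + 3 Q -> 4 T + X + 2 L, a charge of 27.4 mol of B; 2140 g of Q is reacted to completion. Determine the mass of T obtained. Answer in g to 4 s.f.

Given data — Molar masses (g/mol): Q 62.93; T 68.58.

n(B) = 27.40 mol
n(Q) = 2140 / 62.93 = 34.01 mol
n/ν for B = 27.40/4 = 6.850
n/ν for Q = 34.01/3 = 11.34
Smallest n/ν is B → limiting reagent.
n(T) = (4/4) × 27.40 = 27.40 mol
mass = 27.40 × 68.58 = 1879 g

1879 g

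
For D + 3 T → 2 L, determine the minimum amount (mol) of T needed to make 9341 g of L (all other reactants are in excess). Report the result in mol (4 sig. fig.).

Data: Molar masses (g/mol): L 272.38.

n(L) = 9341 / 272.38 = 34.29 mol
n(T) = (3/2) × 34.29 = 51.44 mol

51.44 mol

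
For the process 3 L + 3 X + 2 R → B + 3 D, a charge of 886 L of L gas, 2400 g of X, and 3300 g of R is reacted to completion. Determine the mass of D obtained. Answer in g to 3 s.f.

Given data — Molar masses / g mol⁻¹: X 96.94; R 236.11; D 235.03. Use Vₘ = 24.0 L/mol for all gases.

4930 g

n(L) = 886.0 / 24.0 = 36.92 mol
n(X) = 2400 / 96.94 = 24.76 mol
n(R) = 3300 / 236.11 = 13.98 mol
n/ν for L = 36.92/3 = 12.31
n/ν for X = 24.76/3 = 8.253
n/ν for R = 13.98/2 = 6.990
Smallest n/ν is R → limiting reagent.
n(D) = (3/2) × 13.98 = 20.97 mol
mass = 20.97 × 235.03 = 4929 g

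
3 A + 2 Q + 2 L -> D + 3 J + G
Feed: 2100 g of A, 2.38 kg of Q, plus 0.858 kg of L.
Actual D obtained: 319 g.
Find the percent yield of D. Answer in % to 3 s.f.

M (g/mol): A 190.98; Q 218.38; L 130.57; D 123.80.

78.4 %

n(A) = 2100 / 190.98 = 11.00 mol
n(Q) = 2.380×1000 / 218.38 = 10.90 mol
n(L) = 0.8580×1000 / 130.57 = 6.571 mol
n/ν for A = 11.00/3 = 3.667
n/ν for Q = 10.90/2 = 5.450
n/ν for L = 6.571/2 = 3.286
Smallest n/ν is L → limiting reagent.
theoretical n(D) = (1/2) × 6.571 = 3.286 mol → 406.8 g
% yield = 319 / 406.8 × 100 = 78.42 %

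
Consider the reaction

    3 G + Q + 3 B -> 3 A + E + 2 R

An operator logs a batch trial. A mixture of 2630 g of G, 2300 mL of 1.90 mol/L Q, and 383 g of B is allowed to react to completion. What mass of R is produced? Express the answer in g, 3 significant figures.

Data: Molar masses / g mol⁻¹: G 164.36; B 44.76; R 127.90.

n(G) = 2630 / 164.36 = 16.00 mol
n(Q) = 1.90 × 2300/1000 = 4.370 mol
n(B) = 383.0 / 44.76 = 8.557 mol
n/ν for G = 16.00/3 = 5.333
n/ν for Q = 4.370/1 = 4.370
n/ν for B = 8.557/3 = 2.852
Smallest n/ν is B → limiting reagent.
n(R) = (2/3) × 8.557 = 5.705 mol
mass = 5.705 × 127.90 = 729.7 g

730 g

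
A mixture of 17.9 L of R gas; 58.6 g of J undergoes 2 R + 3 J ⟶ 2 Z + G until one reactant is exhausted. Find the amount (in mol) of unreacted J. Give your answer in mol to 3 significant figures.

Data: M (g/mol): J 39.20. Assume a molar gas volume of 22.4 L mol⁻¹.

0.296 mol

n(R) = 17.90 / 22.4 = 0.7991 mol
n(J) = 58.60 / 39.20 = 1.495 mol
n/ν for R = 0.7991/2 = 0.3996
n/ν for J = 1.495/3 = 0.4983
Smallest n/ν is R → limiting reagent.
J consumed = (3/2) × 0.7991 = 1.199 mol
J remaining = 1.495 − 1.199 = 0.2960 mol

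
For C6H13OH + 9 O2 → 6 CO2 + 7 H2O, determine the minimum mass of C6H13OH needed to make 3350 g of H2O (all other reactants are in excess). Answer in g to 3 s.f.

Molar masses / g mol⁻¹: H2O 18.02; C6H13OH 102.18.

n(H2O) = 3350 / 18.02 = 185.9 mol
n(C6H13OH) = (1/7) × 185.9 = 26.56 mol
mass = 26.56 × 102.18 = 2714 g

2710 g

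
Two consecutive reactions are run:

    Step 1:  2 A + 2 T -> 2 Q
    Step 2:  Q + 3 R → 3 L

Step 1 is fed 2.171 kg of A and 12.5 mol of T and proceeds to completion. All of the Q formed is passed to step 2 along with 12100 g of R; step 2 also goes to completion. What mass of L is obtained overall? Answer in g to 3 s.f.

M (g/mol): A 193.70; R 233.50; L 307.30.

10300 g

Step 1:
n(A) = 2.171×1000 / 193.70 = 11.21 mol
n(T) = 12.50 mol
n/ν for A = 11.21/2 = 5.605
n/ν for T = 12.50/2 = 6.250
Smallest n/ν is A → limiting reagent.
n(Q) produced = (2/2) × 11.21 = 11.21 mol
Step 2:
n(Q) available = 11.21 mol
n(R) = 12100 / 233.50 = 51.82 mol
n/ν for Q = 11.21/1 = 11.21
n/ν for R = 51.82/3 = 17.27
Smallest n/ν is Q → limiting reagent.
n(L) = (3/1) × 11.21 = 33.63 mol
mass = 33.63 × 307.30 = 10330 g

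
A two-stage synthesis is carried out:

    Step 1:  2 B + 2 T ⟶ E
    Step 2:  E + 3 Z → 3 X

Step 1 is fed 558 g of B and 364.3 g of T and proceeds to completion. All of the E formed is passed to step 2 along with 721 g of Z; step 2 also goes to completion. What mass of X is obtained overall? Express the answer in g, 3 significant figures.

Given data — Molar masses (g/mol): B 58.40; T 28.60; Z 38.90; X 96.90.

Step 1:
n(B) = 558.0 / 58.40 = 9.555 mol
n(T) = 364.3 / 28.60 = 12.74 mol
n/ν → B: 4.778, T: 6.370; B is limiting.
n(E) produced = (1/2) × 9.555 = 4.778 mol
Step 2:
n(E) available = 4.778 mol
n(Z) = 721.0 / 38.90 = 18.53 mol
n/ν → E: 4.778, Z: 6.177; E is limiting.
n(X) = (3/1) × 4.778 = 14.33 mol
mass = 14.33 × 96.90 = 1389 g

1390 g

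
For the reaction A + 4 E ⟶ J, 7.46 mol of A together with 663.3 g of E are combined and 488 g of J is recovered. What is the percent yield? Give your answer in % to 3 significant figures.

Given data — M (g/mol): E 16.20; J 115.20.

56.8 %

n(A) = 7.460 mol
n(E) = 663.3 / 16.20 = 40.94 mol
n/ν for A = 7.460/1 = 7.460
n/ν for E = 40.94/4 = 10.24
Smallest n/ν is A → limiting reagent.
theoretical n(J) = (1/1) × 7.460 = 7.460 mol → 859.4 g
% yield = 488 / 859.4 × 100 = 56.78 %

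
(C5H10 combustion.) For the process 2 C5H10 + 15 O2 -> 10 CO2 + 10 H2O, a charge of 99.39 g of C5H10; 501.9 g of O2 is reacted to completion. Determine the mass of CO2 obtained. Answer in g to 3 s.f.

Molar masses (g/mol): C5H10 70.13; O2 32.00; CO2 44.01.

n(C5H10) = 99.39 / 70.13 = 1.417 mol
n(O2) = 501.9 / 32.00 = 15.68 mol
n/ν for C5H10 = 1.417/2 = 0.7085
n/ν for O2 = 15.68/15 = 1.045
Smallest n/ν is C5H10 → limiting reagent.
n(CO2) = (10/2) × 1.417 = 7.085 mol
mass = 7.085 × 44.01 = 311.8 g

312 g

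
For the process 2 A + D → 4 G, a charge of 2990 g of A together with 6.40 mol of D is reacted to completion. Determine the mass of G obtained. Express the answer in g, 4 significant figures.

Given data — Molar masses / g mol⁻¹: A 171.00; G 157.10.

n(A) = 2990 / 171.00 = 17.49 mol
n(D) = 6.400 mol
n/ν → A: 8.745, D: 6.400; D is limiting.
n(G) = (4/1) × 6.400 = 25.60 mol
mass = 25.60 × 157.10 = 4022 g

4022 g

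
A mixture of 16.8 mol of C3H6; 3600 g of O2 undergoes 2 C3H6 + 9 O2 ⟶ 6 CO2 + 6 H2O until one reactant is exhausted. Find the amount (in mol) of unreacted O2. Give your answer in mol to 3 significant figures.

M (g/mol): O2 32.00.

36.9 mol

n(C3H6) = 16.80 mol
n(O2) = 3600 / 32.00 = 112.5 mol
n/ν for C3H6 = 16.80/2 = 8.400
n/ν for O2 = 112.5/9 = 12.50
Smallest n/ν is C3H6 → limiting reagent.
O2 consumed = (9/2) × 16.80 = 75.60 mol
O2 remaining = 112.5 − 75.60 = 36.90 mol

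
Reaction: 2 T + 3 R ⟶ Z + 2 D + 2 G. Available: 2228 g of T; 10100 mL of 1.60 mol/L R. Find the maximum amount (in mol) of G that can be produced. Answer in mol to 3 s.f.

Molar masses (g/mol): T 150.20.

n(T) = 2228 / 150.20 = 14.83 mol
n(R) = 1.60 × 10100/1000 = 16.16 mol
n/ν for T = 14.83/2 = 7.415
n/ν for R = 16.16/3 = 5.387
Smallest n/ν is R → limiting reagent.
n(G) = (2/3) × 16.16 = 10.77 mol

10.8 mol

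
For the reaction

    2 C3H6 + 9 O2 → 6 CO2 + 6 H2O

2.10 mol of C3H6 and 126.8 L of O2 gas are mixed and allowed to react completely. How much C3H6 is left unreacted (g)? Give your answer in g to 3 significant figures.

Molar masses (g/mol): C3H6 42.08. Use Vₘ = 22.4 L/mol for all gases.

35.4 g

n(C3H6) = 2.100 mol
n(O2) = 126.8 / 22.4 = 5.661 mol
n/ν → C3H6: 1.050, O2: 0.6290; O2 is limiting.
C3H6 consumed = (2/9) × 5.661 = 1.258 mol
C3H6 remaining = 2.100 − 1.258 = 0.8420 mol
mass = 0.8420 × 42.08 = 35.43 g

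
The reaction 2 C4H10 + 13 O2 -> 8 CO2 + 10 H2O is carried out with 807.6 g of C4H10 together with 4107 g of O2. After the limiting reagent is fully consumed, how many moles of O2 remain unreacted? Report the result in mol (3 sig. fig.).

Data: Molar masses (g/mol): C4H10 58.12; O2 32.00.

38.0 mol

n(C4H10) = 807.6 / 58.12 = 13.90 mol
n(O2) = 4107 / 32.00 = 128.3 mol
n/ν for C4H10 = 13.90/2 = 6.950
n/ν for O2 = 128.3/13 = 9.869
Smallest n/ν is C4H10 → limiting reagent.
O2 consumed = (13/2) × 13.90 = 90.35 mol
O2 remaining = 128.3 − 90.35 = 37.95 mol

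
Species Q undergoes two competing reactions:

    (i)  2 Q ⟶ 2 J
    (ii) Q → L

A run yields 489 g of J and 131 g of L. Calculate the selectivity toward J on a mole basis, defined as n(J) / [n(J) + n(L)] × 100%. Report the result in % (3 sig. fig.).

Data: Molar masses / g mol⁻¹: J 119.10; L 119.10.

78.9 %

n(J) = 489 / 119.10 = 4.106 mol
n(L) = 131 / 119.10 = 1.100 mol
selectivity = 4.106/(4.106+1.100) × 100 = 78.87 %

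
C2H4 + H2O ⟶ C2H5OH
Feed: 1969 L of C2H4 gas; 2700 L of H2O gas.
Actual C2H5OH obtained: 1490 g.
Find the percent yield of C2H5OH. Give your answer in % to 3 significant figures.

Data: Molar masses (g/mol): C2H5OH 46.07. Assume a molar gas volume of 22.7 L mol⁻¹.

37.3 %

n(C2H4) = 1969 / 22.7 = 86.74 mol
n(H2O) = 2700 / 22.7 = 118.9 mol
n/ν → C2H4: 86.74, H2O: 118.9; C2H4 is limiting.
theoretical n(C2H5OH) = (1/1) × 86.74 = 86.74 mol → 3996 g
% yield = 1490 / 3996 × 100 = 37.29 %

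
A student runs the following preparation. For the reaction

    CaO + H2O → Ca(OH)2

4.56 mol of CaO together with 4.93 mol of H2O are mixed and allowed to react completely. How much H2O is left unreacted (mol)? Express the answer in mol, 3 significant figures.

0.370 mol

n(CaO) = 4.560 mol
n(H2O) = 4.930 mol
n/ν → CaO: 4.560, H2O: 4.930; CaO is limiting.
H2O consumed = (1/1) × 4.560 = 4.560 mol
H2O remaining = 4.930 − 4.560 = 0.3700 mol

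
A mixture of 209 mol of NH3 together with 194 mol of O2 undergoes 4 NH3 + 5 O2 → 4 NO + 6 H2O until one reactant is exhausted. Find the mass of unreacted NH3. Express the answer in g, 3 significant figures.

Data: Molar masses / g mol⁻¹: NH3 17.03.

n(NH3) = 209.0 mol
n(O2) = 194.0 mol
n/ν → NH3: 52.25, O2: 38.80; O2 is limiting.
NH3 consumed = (4/5) × 194.0 = 155.2 mol
NH3 remaining = 209.0 − 155.2 = 53.80 mol
mass = 53.80 × 17.03 = 916.2 g

916 g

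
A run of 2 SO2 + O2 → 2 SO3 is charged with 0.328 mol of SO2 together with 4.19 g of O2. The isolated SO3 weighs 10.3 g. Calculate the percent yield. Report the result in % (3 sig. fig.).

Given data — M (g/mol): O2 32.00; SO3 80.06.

49.1 %

n(SO2) = 0.3280 mol
n(O2) = 4.190 / 32.00 = 0.1309 mol
n/ν → SO2: 0.1640, O2: 0.1309; O2 is limiting.
theoretical n(SO3) = (2/1) × 0.1309 = 0.2618 mol → 20.96 g
% yield = 10.3 / 20.96 × 100 = 49.14 %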